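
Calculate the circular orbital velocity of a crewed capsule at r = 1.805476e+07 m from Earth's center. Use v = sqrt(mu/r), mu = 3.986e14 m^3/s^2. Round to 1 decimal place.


Step 1: mu / r = 3.986e14 / 1.805476e+07 = 22077280.4512
Step 2: v = sqrt(22077280.4512) = 4698.6 m/s

4698.6


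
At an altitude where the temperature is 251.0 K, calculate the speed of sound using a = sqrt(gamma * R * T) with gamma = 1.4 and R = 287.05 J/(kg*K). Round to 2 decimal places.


Step 1: gamma * R * T = 1.4 * 287.05 * 251.0 = 100869.37
Step 2: a = sqrt(100869.37) = 317.60 m/s

317.60


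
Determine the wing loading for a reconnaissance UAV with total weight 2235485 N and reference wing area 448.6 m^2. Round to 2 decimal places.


Step 1: Wing loading = W / S = 2235485 / 448.6
Step 2: Wing loading = 4983.25 N/m^2

4983.25


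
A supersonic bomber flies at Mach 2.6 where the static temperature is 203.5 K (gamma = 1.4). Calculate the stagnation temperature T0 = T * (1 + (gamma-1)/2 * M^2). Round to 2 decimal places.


Step 1: (gamma-1)/2 = 0.2
Step 2: M^2 = 6.76
Step 3: 1 + 0.2 * 6.76 = 2.352
Step 4: T0 = 203.5 * 2.352 = 478.63 K

478.63


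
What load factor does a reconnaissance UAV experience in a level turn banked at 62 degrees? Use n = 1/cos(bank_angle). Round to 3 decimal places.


Step 1: Convert 62 degrees to radians = 1.082104
Step 2: cos(62 deg) = 0.469472
Step 3: n = 1 / 0.469472 = 2.130

2.130


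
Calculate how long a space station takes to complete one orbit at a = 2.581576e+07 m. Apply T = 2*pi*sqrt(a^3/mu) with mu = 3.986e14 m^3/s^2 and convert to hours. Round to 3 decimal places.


Step 1: a^3 / mu = 1.720500e+22 / 3.986e14 = 4.316358e+07
Step 2: sqrt(4.316358e+07) = 6569.8995 s
Step 3: T = 2*pi * 6569.8995 = 41279.9 s
Step 4: T in hours = 41279.9 / 3600 = 11.467 hours

11.467


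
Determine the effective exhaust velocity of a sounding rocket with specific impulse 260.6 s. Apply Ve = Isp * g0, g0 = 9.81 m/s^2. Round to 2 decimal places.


Step 1: Ve = Isp * g0 = 260.6 * 9.81
Step 2: Ve = 2556.49 m/s

2556.49


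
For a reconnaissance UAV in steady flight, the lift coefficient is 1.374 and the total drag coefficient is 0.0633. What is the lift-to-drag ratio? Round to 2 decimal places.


Step 1: L/D = CL / CD = 1.374 / 0.0633
Step 2: L/D = 21.71

21.71


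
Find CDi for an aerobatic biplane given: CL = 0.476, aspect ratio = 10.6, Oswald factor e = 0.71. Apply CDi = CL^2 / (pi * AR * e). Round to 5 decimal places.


Step 1: CL^2 = 0.476^2 = 0.226576
Step 2: pi * AR * e = 3.14159 * 10.6 * 0.71 = 23.643626
Step 3: CDi = 0.226576 / 23.643626 = 0.00958

0.00958


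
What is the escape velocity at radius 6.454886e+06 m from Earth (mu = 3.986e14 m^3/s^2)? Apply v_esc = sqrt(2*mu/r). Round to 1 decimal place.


Step 1: 2*mu/r = 2 * 3.986e14 / 6.454886e+06 = 123503343.049
Step 2: v_esc = sqrt(123503343.049) = 11113.2 m/s

11113.2


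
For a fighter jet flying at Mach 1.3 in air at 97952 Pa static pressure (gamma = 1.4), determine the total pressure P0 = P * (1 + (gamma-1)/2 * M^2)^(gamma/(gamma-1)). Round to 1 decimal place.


Step 1: (gamma-1)/2 * M^2 = 0.2 * 1.69 = 0.338
Step 2: 1 + 0.338 = 1.338
Step 3: Exponent gamma/(gamma-1) = 3.5
Step 4: P0 = 97952 * 1.338^3.5 = 271399.9 Pa

271399.9


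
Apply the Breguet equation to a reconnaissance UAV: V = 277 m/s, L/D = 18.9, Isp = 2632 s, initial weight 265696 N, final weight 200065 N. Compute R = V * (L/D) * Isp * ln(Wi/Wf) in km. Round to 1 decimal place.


Step 1: Coefficient = V * (L/D) * Isp = 277 * 18.9 * 2632 = 13779309.6 m
Step 2: Wi/Wf = 265696 / 200065 = 1.328048
Step 3: ln(1.328048) = 0.28371
Step 4: R = 13779309.6 * 0.28371 = 3909334.6 m = 3909.3 km

3909.3


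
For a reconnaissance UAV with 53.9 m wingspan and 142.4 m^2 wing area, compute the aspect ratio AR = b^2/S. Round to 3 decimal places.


Step 1: b^2 = 53.9^2 = 2905.21
Step 2: AR = 2905.21 / 142.4 = 20.402

20.402


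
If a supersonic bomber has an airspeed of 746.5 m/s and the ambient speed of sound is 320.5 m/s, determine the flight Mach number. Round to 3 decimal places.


Step 1: M = V / a = 746.5 / 320.5
Step 2: M = 2.329

2.329


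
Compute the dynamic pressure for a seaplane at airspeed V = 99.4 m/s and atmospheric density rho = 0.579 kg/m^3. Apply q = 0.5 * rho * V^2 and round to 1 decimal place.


Step 1: V^2 = 99.4^2 = 9880.36
Step 2: q = 0.5 * 0.579 * 9880.36
Step 3: q = 2860.4 Pa

2860.4


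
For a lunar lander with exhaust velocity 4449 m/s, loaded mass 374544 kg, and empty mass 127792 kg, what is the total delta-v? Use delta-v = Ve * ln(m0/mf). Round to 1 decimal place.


Step 1: Mass ratio m0/mf = 374544 / 127792 = 2.930888
Step 2: ln(2.930888) = 1.075305
Step 3: delta-v = 4449 * 1.075305 = 4784.0 m/s

4784.0


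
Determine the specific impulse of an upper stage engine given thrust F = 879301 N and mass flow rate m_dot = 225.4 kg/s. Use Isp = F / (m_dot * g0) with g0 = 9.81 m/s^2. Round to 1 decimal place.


Step 1: m_dot * g0 = 225.4 * 9.81 = 2211.17
Step 2: Isp = 879301 / 2211.17 = 397.7 s

397.7


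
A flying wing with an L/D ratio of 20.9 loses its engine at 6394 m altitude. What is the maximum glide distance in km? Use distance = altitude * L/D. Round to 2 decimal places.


Step 1: Glide distance = altitude * L/D = 6394 * 20.9 = 133634.6 m
Step 2: Convert to km: 133634.6 / 1000 = 133.63 km

133.63


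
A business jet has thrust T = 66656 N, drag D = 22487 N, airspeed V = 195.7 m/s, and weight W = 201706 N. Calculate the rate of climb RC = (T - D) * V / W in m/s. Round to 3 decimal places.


Step 1: Excess thrust = T - D = 66656 - 22487 = 44169 N
Step 2: Excess power = 44169 * 195.7 = 8643873.3 W
Step 3: RC = 8643873.3 / 201706 = 42.854 m/s

42.854


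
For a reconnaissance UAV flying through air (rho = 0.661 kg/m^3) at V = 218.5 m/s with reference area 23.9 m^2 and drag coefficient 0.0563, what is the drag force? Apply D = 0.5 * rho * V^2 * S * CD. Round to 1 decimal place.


Step 1: Dynamic pressure q = 0.5 * 0.661 * 218.5^2 = 15778.8136 Pa
Step 2: Drag D = q * S * CD = 15778.8136 * 23.9 * 0.0563
Step 3: D = 21231.5 N

21231.5


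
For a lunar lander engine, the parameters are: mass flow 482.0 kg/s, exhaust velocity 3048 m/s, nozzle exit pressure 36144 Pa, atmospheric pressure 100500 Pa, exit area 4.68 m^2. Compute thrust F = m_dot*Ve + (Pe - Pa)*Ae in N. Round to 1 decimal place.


Step 1: Momentum thrust = m_dot * Ve = 482.0 * 3048 = 1469136.0 N
Step 2: Pressure thrust = (Pe - Pa) * Ae = (36144 - 100500) * 4.68 = -301186.08 N
Step 3: Total thrust F = 1469136.0 + -301186.08 = 1167949.9 N

1167949.9


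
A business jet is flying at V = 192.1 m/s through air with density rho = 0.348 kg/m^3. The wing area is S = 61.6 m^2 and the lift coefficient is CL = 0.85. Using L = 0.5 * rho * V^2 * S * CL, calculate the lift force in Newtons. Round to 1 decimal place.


Step 1: Calculate dynamic pressure q = 0.5 * 0.348 * 192.1^2 = 0.5 * 0.348 * 36902.41 = 6421.0193 Pa
Step 2: Multiply by wing area and lift coefficient: L = 6421.0193 * 61.6 * 0.85
Step 3: L = 395534.7913 * 0.85 = 336204.6 N

336204.6


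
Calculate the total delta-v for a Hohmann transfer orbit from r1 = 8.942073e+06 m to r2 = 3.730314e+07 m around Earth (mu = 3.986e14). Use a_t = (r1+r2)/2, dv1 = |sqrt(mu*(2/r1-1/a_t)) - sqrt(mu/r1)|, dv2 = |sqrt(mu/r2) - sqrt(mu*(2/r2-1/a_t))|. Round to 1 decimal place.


Step 1: Transfer semi-major axis a_t = (8.942073e+06 + 3.730314e+07) / 2 = 2.312261e+07 m
Step 2: v1 (circular at r1) = sqrt(mu/r1) = 6676.51 m/s
Step 3: v_t1 = sqrt(mu*(2/r1 - 1/a_t)) = 8480.16 m/s
Step 4: dv1 = |8480.16 - 6676.51| = 1803.65 m/s
Step 5: v2 (circular at r2) = 3268.86 m/s, v_t2 = 2032.81 m/s
Step 6: dv2 = |3268.86 - 2032.81| = 1236.05 m/s
Step 7: Total delta-v = 1803.65 + 1236.05 = 3039.7 m/s

3039.7


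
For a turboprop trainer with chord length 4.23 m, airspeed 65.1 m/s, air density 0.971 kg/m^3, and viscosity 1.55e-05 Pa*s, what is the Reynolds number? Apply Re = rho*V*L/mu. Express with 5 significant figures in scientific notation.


Step 1: Numerator = rho * V * L = 0.971 * 65.1 * 4.23 = 267.387183
Step 2: Re = 267.387183 / 1.55e-05
Step 3: Re = 1.7251e+07

1.7251e+07


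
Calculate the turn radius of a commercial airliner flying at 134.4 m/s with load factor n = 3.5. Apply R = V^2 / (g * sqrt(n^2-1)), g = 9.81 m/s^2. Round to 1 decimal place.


Step 1: V^2 = 134.4^2 = 18063.36
Step 2: n^2 - 1 = 3.5^2 - 1 = 11.25
Step 3: sqrt(11.25) = 3.354102
Step 4: R = 18063.36 / (9.81 * 3.354102) = 549.0 m

549.0


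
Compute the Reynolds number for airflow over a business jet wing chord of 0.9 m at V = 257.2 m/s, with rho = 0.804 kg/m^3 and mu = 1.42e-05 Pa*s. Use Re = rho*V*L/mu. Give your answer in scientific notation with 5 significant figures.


Step 1: Numerator = rho * V * L = 0.804 * 257.2 * 0.9 = 186.10992
Step 2: Re = 186.10992 / 1.42e-05
Step 3: Re = 1.3106e+07

1.3106e+07


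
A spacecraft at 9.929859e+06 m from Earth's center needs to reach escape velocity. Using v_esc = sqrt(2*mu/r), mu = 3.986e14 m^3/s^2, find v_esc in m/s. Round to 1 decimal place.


Step 1: 2*mu/r = 2 * 3.986e14 / 9.929859e+06 = 80283113.7884
Step 2: v_esc = sqrt(80283113.7884) = 8960.1 m/s

8960.1


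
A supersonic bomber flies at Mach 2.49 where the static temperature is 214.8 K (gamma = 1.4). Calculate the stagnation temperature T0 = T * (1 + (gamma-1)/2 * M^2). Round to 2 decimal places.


Step 1: (gamma-1)/2 = 0.2
Step 2: M^2 = 6.2001
Step 3: 1 + 0.2 * 6.2001 = 2.24002
Step 4: T0 = 214.8 * 2.24002 = 481.16 K

481.16


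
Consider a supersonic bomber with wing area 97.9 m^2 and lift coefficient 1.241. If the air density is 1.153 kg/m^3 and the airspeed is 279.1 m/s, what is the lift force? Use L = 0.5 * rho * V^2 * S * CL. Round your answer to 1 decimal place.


Step 1: Calculate dynamic pressure q = 0.5 * 1.153 * 279.1^2 = 0.5 * 1.153 * 77896.81 = 44907.511 Pa
Step 2: Multiply by wing area and lift coefficient: L = 44907.511 * 97.9 * 1.241
Step 3: L = 4396445.3235 * 1.241 = 5455988.6 N

5455988.6


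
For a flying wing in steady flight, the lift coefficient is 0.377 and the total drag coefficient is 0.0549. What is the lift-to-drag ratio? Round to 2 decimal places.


Step 1: L/D = CL / CD = 0.377 / 0.0549
Step 2: L/D = 6.87

6.87


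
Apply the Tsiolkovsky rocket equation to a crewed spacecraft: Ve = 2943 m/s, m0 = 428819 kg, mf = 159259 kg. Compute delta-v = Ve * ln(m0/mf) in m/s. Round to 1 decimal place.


Step 1: Mass ratio m0/mf = 428819 / 159259 = 2.692589
Step 2: ln(2.692589) = 0.990503
Step 3: delta-v = 2943 * 0.990503 = 2915.1 m/s

2915.1


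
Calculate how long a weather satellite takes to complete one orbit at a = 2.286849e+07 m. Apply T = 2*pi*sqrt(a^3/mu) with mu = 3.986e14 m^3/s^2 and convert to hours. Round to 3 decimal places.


Step 1: a^3 / mu = 1.195948e+22 / 3.986e14 = 3.000372e+07
Step 2: sqrt(3.000372e+07) = 5477.5656 s
Step 3: T = 2*pi * 5477.5656 = 34416.56 s
Step 4: T in hours = 34416.56 / 3600 = 9.560 hours

9.560


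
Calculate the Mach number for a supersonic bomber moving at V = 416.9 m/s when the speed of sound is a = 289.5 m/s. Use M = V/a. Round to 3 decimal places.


Step 1: M = V / a = 416.9 / 289.5
Step 2: M = 1.440

1.440


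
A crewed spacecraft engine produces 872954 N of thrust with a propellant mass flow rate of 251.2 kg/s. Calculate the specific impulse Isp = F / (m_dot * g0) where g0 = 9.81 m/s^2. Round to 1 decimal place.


Step 1: m_dot * g0 = 251.2 * 9.81 = 2464.27
Step 2: Isp = 872954 / 2464.27 = 354.2 s

354.2


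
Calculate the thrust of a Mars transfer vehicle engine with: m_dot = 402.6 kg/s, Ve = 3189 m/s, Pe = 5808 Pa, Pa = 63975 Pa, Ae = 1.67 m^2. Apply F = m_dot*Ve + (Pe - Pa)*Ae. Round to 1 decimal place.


Step 1: Momentum thrust = m_dot * Ve = 402.6 * 3189 = 1283891.4 N
Step 2: Pressure thrust = (Pe - Pa) * Ae = (5808 - 63975) * 1.67 = -97138.89 N
Step 3: Total thrust F = 1283891.4 + -97138.89 = 1186752.5 N

1186752.5


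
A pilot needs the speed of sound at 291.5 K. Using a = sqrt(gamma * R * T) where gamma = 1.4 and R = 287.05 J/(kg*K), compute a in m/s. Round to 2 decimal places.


Step 1: gamma * R * T = 1.4 * 287.05 * 291.5 = 117145.105
Step 2: a = sqrt(117145.105) = 342.26 m/s

342.26


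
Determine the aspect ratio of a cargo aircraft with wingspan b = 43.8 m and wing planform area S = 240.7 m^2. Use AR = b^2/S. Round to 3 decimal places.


Step 1: b^2 = 43.8^2 = 1918.44
Step 2: AR = 1918.44 / 240.7 = 7.970

7.970


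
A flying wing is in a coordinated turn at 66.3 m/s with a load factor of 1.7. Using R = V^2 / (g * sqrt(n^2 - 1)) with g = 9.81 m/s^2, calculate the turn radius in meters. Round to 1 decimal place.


Step 1: V^2 = 66.3^2 = 4395.69
Step 2: n^2 - 1 = 1.7^2 - 1 = 1.89
Step 3: sqrt(1.89) = 1.374773
Step 4: R = 4395.69 / (9.81 * 1.374773) = 325.9 m

325.9


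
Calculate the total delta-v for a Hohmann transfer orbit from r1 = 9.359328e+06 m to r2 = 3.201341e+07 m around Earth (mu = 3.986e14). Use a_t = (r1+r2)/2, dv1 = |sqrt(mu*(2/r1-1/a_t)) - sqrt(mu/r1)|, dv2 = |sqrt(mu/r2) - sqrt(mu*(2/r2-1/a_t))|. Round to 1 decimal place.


Step 1: Transfer semi-major axis a_t = (9.359328e+06 + 3.201341e+07) / 2 = 2.068637e+07 m
Step 2: v1 (circular at r1) = sqrt(mu/r1) = 6525.99 m/s
Step 3: v_t1 = sqrt(mu*(2/r1 - 1/a_t)) = 8118.39 m/s
Step 4: dv1 = |8118.39 - 6525.99| = 1592.41 m/s
Step 5: v2 (circular at r2) = 3528.6 m/s, v_t2 = 2373.47 m/s
Step 6: dv2 = |3528.6 - 2373.47| = 1155.14 m/s
Step 7: Total delta-v = 1592.41 + 1155.14 = 2747.5 m/s

2747.5


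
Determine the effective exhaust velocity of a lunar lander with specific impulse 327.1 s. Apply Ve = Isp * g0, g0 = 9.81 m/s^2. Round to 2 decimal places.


Step 1: Ve = Isp * g0 = 327.1 * 9.81
Step 2: Ve = 3208.85 m/s

3208.85


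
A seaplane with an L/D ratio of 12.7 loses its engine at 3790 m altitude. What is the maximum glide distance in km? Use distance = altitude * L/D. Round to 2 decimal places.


Step 1: Glide distance = altitude * L/D = 3790 * 12.7 = 48133.0 m
Step 2: Convert to km: 48133.0 / 1000 = 48.13 km

48.13


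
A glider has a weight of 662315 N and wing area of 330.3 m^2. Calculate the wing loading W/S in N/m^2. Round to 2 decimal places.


Step 1: Wing loading = W / S = 662315 / 330.3
Step 2: Wing loading = 2005.19 N/m^2

2005.19


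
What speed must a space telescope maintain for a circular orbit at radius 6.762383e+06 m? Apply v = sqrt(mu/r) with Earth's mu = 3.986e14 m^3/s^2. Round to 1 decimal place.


Step 1: mu / r = 3.986e14 / 6.762383e+06 = 58943718.5087
Step 2: v = sqrt(58943718.5087) = 7677.5 m/s

7677.5


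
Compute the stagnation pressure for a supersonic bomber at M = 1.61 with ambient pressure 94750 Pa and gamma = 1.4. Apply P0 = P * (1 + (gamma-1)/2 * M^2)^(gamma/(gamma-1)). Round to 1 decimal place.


Step 1: (gamma-1)/2 * M^2 = 0.2 * 2.5921 = 0.51842
Step 2: 1 + 0.51842 = 1.51842
Step 3: Exponent gamma/(gamma-1) = 3.5
Step 4: P0 = 94750 * 1.51842^3.5 = 408743.6 Pa

408743.6


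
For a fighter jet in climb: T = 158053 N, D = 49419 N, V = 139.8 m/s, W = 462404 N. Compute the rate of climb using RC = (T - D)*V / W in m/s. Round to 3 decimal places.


Step 1: Excess thrust = T - D = 158053 - 49419 = 108634 N
Step 2: Excess power = 108634 * 139.8 = 15187033.2 W
Step 3: RC = 15187033.2 / 462404 = 32.844 m/s

32.844


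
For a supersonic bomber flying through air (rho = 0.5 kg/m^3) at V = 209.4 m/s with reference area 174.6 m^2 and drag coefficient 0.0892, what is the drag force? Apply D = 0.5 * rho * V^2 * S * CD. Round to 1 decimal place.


Step 1: Dynamic pressure q = 0.5 * 0.5 * 209.4^2 = 10962.09 Pa
Step 2: Drag D = q * S * CD = 10962.09 * 174.6 * 0.0892
Step 3: D = 170727.1 N

170727.1


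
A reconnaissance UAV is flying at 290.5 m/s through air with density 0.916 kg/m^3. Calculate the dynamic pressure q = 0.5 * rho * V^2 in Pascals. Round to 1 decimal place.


Step 1: V^2 = 290.5^2 = 84390.25
Step 2: q = 0.5 * 0.916 * 84390.25
Step 3: q = 38650.7 Pa

38650.7


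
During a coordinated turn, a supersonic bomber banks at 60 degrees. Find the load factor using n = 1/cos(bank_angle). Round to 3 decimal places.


Step 1: Convert 60 degrees to radians = 1.047198
Step 2: cos(60 deg) = 0.5
Step 3: n = 1 / 0.5 = 2.000

2.000


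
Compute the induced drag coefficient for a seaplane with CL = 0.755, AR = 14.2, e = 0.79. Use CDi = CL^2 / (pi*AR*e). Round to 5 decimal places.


Step 1: CL^2 = 0.755^2 = 0.570025
Step 2: pi * AR * e = 3.14159 * 14.2 * 0.79 = 35.242386
Step 3: CDi = 0.570025 / 35.242386 = 0.01617

0.01617


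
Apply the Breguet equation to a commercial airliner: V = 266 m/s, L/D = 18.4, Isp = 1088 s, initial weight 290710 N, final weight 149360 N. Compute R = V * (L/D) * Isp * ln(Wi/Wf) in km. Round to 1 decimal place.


Step 1: Coefficient = V * (L/D) * Isp = 266 * 18.4 * 1088 = 5325107.2 m
Step 2: Wi/Wf = 290710 / 149360 = 1.946371
Step 3: ln(1.946371) = 0.665967
Step 4: R = 5325107.2 * 0.665967 = 3546344.1 m = 3546.3 km

3546.3


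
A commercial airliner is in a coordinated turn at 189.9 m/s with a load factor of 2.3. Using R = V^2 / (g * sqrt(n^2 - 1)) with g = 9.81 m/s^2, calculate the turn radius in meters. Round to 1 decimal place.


Step 1: V^2 = 189.9^2 = 36062.01
Step 2: n^2 - 1 = 2.3^2 - 1 = 4.29
Step 3: sqrt(4.29) = 2.071232
Step 4: R = 36062.01 / (9.81 * 2.071232) = 1774.8 m

1774.8


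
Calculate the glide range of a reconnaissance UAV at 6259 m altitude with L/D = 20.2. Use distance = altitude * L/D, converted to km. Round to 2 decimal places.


Step 1: Glide distance = altitude * L/D = 6259 * 20.2 = 126431.8 m
Step 2: Convert to km: 126431.8 / 1000 = 126.43 km

126.43


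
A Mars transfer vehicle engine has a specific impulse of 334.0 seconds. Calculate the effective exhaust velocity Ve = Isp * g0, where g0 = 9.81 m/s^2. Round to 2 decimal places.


Step 1: Ve = Isp * g0 = 334.0 * 9.81
Step 2: Ve = 3276.54 m/s

3276.54


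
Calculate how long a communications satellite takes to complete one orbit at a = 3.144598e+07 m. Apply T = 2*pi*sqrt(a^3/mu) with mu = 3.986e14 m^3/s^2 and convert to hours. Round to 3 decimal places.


Step 1: a^3 / mu = 3.109535e+22 / 3.986e14 = 7.801141e+07
Step 2: sqrt(7.801141e+07) = 8832.4066 s
Step 3: T = 2*pi * 8832.4066 = 55495.65 s
Step 4: T in hours = 55495.65 / 3600 = 15.415 hours

15.415


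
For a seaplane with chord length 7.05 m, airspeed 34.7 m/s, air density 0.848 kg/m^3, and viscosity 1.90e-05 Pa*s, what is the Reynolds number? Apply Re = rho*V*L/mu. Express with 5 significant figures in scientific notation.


Step 1: Numerator = rho * V * L = 0.848 * 34.7 * 7.05 = 207.45048
Step 2: Re = 207.45048 / 1.90e-05
Step 3: Re = 1.0918e+07

1.0918e+07


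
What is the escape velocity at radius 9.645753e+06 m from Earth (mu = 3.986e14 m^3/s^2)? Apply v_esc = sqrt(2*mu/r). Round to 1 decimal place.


Step 1: 2*mu/r = 2 * 3.986e14 / 9.645753e+06 = 82647772.5482
Step 2: v_esc = sqrt(82647772.5482) = 9091.1 m/s

9091.1


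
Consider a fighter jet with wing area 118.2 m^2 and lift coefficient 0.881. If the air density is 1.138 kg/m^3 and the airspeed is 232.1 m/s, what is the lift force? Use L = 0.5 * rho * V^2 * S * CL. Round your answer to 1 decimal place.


Step 1: Calculate dynamic pressure q = 0.5 * 1.138 * 232.1^2 = 0.5 * 1.138 * 53870.41 = 30652.2633 Pa
Step 2: Multiply by wing area and lift coefficient: L = 30652.2633 * 118.2 * 0.881
Step 3: L = 3623097.5209 * 0.881 = 3191948.9 N

3191948.9


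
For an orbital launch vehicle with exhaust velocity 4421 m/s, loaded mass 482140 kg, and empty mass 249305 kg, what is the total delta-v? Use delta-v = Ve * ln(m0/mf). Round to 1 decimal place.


Step 1: Mass ratio m0/mf = 482140 / 249305 = 1.933936
Step 2: ln(1.933936) = 0.659557
Step 3: delta-v = 4421 * 0.659557 = 2915.9 m/s

2915.9


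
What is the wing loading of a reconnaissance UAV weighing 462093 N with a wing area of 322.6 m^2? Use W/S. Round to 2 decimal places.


Step 1: Wing loading = W / S = 462093 / 322.6
Step 2: Wing loading = 1432.40 N/m^2

1432.40


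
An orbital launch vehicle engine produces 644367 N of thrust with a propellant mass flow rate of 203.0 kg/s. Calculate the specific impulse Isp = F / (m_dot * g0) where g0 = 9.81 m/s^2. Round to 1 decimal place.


Step 1: m_dot * g0 = 203.0 * 9.81 = 1991.43
Step 2: Isp = 644367 / 1991.43 = 323.6 s

323.6


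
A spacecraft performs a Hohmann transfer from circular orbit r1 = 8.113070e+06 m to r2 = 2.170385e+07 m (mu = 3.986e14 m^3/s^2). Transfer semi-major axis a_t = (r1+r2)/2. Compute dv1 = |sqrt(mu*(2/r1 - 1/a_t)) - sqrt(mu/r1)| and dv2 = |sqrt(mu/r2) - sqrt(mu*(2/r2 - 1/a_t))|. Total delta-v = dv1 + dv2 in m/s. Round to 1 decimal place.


Step 1: Transfer semi-major axis a_t = (8.113070e+06 + 2.170385e+07) / 2 = 1.490846e+07 m
Step 2: v1 (circular at r1) = sqrt(mu/r1) = 7009.32 m/s
Step 3: v_t1 = sqrt(mu*(2/r1 - 1/a_t)) = 8457.23 m/s
Step 4: dv1 = |8457.23 - 7009.32| = 1447.91 m/s
Step 5: v2 (circular at r2) = 4285.49 m/s, v_t2 = 3161.38 m/s
Step 6: dv2 = |4285.49 - 3161.38| = 1124.11 m/s
Step 7: Total delta-v = 1447.91 + 1124.11 = 2572.0 m/s

2572.0


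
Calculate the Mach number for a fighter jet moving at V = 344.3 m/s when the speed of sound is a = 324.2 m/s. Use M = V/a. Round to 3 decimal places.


Step 1: M = V / a = 344.3 / 324.2
Step 2: M = 1.062

1.062


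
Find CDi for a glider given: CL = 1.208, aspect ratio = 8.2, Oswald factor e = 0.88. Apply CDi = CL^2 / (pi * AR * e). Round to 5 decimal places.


Step 1: CL^2 = 1.208^2 = 1.459264
Step 2: pi * AR * e = 3.14159 * 8.2 * 0.88 = 22.669733
Step 3: CDi = 1.459264 / 22.669733 = 0.06437

0.06437


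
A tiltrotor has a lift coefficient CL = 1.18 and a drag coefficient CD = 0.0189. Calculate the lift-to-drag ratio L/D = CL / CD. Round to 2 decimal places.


Step 1: L/D = CL / CD = 1.18 / 0.0189
Step 2: L/D = 62.43

62.43


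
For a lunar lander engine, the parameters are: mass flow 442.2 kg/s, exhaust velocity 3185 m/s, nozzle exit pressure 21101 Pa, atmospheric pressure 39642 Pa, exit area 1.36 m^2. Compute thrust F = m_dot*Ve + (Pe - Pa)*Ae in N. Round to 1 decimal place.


Step 1: Momentum thrust = m_dot * Ve = 442.2 * 3185 = 1408407.0 N
Step 2: Pressure thrust = (Pe - Pa) * Ae = (21101 - 39642) * 1.36 = -25215.76 N
Step 3: Total thrust F = 1408407.0 + -25215.76 = 1383191.2 N

1383191.2


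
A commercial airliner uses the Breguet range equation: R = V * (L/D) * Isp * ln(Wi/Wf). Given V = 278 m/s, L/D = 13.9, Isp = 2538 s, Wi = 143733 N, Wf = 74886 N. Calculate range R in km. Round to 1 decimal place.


Step 1: Coefficient = V * (L/D) * Isp = 278 * 13.9 * 2538 = 9807339.6 m
Step 2: Wi/Wf = 143733 / 74886 = 1.919357
Step 3: ln(1.919357) = 0.65199
Step 4: R = 9807339.6 * 0.65199 = 6394291.8 m = 6394.3 km

6394.3


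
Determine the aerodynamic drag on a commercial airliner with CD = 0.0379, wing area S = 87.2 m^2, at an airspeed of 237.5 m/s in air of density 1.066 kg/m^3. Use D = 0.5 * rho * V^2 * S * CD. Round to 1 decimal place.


Step 1: Dynamic pressure q = 0.5 * 1.066 * 237.5^2 = 30064.5312 Pa
Step 2: Drag D = q * S * CD = 30064.5312 * 87.2 * 0.0379
Step 3: D = 99359.7 N

99359.7


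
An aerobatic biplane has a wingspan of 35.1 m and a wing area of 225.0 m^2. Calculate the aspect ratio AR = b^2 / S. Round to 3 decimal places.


Step 1: b^2 = 35.1^2 = 1232.01
Step 2: AR = 1232.01 / 225.0 = 5.476

5.476


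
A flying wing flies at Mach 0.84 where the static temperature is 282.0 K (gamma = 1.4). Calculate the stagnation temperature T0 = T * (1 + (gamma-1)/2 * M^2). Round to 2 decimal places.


Step 1: (gamma-1)/2 = 0.2
Step 2: M^2 = 0.7056
Step 3: 1 + 0.2 * 0.7056 = 1.14112
Step 4: T0 = 282.0 * 1.14112 = 321.80 K

321.80


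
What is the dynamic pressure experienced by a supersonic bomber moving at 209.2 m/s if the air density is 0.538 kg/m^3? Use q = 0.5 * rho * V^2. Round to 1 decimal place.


Step 1: V^2 = 209.2^2 = 43764.64
Step 2: q = 0.5 * 0.538 * 43764.64
Step 3: q = 11772.7 Pa

11772.7


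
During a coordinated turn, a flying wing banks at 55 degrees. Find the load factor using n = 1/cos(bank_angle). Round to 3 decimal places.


Step 1: Convert 55 degrees to radians = 0.959931
Step 2: cos(55 deg) = 0.573576
Step 3: n = 1 / 0.573576 = 1.743

1.743


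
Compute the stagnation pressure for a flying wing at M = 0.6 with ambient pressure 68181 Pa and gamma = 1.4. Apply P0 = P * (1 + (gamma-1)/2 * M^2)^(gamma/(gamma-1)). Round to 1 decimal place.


Step 1: (gamma-1)/2 * M^2 = 0.2 * 0.36 = 0.072
Step 2: 1 + 0.072 = 1.072
Step 3: Exponent gamma/(gamma-1) = 3.5
Step 4: P0 = 68181 * 1.072^3.5 = 86965.1 Pa

86965.1


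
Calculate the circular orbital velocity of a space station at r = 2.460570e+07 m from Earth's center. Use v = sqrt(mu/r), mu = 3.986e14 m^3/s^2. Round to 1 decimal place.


Step 1: mu / r = 3.986e14 / 2.460570e+07 = 16199498.4902
Step 2: v = sqrt(16199498.4902) = 4024.9 m/s

4024.9


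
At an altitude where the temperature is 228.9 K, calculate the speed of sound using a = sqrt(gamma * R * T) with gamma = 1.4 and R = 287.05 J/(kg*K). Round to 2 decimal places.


Step 1: gamma * R * T = 1.4 * 287.05 * 228.9 = 91988.043
Step 2: a = sqrt(91988.043) = 303.30 m/s

303.30


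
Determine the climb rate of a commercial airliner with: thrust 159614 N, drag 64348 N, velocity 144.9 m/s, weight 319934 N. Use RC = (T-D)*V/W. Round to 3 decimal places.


Step 1: Excess thrust = T - D = 159614 - 64348 = 95266 N
Step 2: Excess power = 95266 * 144.9 = 13804043.4 W
Step 3: RC = 13804043.4 / 319934 = 43.147 m/s

43.147


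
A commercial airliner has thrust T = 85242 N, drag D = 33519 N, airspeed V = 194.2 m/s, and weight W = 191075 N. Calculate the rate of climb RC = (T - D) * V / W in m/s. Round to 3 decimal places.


Step 1: Excess thrust = T - D = 85242 - 33519 = 51723 N
Step 2: Excess power = 51723 * 194.2 = 10044606.6 W
Step 3: RC = 10044606.6 / 191075 = 52.569 m/s

52.569


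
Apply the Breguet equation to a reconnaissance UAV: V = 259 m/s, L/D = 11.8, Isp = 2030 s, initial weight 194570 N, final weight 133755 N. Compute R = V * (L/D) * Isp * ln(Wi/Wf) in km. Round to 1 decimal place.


Step 1: Coefficient = V * (L/D) * Isp = 259 * 11.8 * 2030 = 6204086.0 m
Step 2: Wi/Wf = 194570 / 133755 = 1.454675
Step 3: ln(1.454675) = 0.374782
Step 4: R = 6204086.0 * 0.374782 = 2325181.2 m = 2325.2 km

2325.2


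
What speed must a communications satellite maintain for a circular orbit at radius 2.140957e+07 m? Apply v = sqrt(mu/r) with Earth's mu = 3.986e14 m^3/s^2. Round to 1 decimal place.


Step 1: mu / r = 3.986e14 / 2.140957e+07 = 18617842.3948
Step 2: v = sqrt(18617842.3948) = 4314.8 m/s

4314.8


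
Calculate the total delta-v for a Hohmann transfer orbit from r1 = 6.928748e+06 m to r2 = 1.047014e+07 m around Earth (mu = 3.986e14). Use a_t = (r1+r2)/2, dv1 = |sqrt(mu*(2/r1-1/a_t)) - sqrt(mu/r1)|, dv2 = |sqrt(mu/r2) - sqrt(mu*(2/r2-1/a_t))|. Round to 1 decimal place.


Step 1: Transfer semi-major axis a_t = (6.928748e+06 + 1.047014e+07) / 2 = 8.699444e+06 m
Step 2: v1 (circular at r1) = sqrt(mu/r1) = 7584.75 m/s
Step 3: v_t1 = sqrt(mu*(2/r1 - 1/a_t)) = 8320.93 m/s
Step 4: dv1 = |8320.93 - 7584.75| = 736.18 m/s
Step 5: v2 (circular at r2) = 6170.1 m/s, v_t2 = 5506.48 m/s
Step 6: dv2 = |6170.1 - 5506.48| = 663.62 m/s
Step 7: Total delta-v = 736.18 + 663.62 = 1399.8 m/s

1399.8


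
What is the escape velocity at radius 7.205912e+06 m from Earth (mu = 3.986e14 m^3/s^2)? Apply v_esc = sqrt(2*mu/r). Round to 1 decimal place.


Step 1: 2*mu/r = 2 * 3.986e14 / 7.205912e+06 = 110631381.5656
Step 2: v_esc = sqrt(110631381.5656) = 10518.1 m/s

10518.1


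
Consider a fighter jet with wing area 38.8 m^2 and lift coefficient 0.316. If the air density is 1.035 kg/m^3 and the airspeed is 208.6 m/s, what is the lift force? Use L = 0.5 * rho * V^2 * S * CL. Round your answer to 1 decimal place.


Step 1: Calculate dynamic pressure q = 0.5 * 1.035 * 208.6^2 = 0.5 * 1.035 * 43513.96 = 22518.4743 Pa
Step 2: Multiply by wing area and lift coefficient: L = 22518.4743 * 38.8 * 0.316
Step 3: L = 873716.8028 * 0.316 = 276094.5 N

276094.5


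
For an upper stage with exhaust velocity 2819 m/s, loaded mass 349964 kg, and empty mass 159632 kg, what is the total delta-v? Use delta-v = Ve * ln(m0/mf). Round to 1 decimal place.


Step 1: Mass ratio m0/mf = 349964 / 159632 = 2.192317
Step 2: ln(2.192317) = 0.784959
Step 3: delta-v = 2819 * 0.784959 = 2212.8 m/s

2212.8


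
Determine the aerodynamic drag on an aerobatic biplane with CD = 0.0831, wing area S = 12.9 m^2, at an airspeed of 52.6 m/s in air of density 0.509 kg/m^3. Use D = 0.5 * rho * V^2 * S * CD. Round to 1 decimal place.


Step 1: Dynamic pressure q = 0.5 * 0.509 * 52.6^2 = 704.1404 Pa
Step 2: Drag D = q * S * CD = 704.1404 * 12.9 * 0.0831
Step 3: D = 754.8 N

754.8


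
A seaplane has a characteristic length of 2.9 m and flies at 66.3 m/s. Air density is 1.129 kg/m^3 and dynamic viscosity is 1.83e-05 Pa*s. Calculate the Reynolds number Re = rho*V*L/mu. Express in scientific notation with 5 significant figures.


Step 1: Numerator = rho * V * L = 1.129 * 66.3 * 2.9 = 217.07283
Step 2: Re = 217.07283 / 1.83e-05
Step 3: Re = 1.1862e+07

1.1862e+07


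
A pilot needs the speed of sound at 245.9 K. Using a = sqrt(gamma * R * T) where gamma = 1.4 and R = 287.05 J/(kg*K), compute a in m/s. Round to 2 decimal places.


Step 1: gamma * R * T = 1.4 * 287.05 * 245.9 = 98819.833
Step 2: a = sqrt(98819.833) = 314.36 m/s

314.36


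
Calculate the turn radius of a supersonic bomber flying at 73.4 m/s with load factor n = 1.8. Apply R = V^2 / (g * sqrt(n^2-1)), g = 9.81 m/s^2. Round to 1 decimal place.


Step 1: V^2 = 73.4^2 = 5387.56
Step 2: n^2 - 1 = 1.8^2 - 1 = 2.24
Step 3: sqrt(2.24) = 1.496663
Step 4: R = 5387.56 / (9.81 * 1.496663) = 366.9 m

366.9


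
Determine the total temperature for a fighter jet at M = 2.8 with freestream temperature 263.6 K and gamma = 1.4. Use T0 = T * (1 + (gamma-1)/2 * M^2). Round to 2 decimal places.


Step 1: (gamma-1)/2 = 0.2
Step 2: M^2 = 7.84
Step 3: 1 + 0.2 * 7.84 = 2.568
Step 4: T0 = 263.6 * 2.568 = 676.92 K

676.92


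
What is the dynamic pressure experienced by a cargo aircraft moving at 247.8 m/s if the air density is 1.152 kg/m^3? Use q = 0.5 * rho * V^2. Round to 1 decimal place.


Step 1: V^2 = 247.8^2 = 61404.84
Step 2: q = 0.5 * 1.152 * 61404.84
Step 3: q = 35369.2 Pa

35369.2


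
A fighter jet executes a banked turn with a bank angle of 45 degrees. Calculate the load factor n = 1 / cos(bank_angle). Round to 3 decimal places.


Step 1: Convert 45 degrees to radians = 0.785398
Step 2: cos(45 deg) = 0.707107
Step 3: n = 1 / 0.707107 = 1.414

1.414


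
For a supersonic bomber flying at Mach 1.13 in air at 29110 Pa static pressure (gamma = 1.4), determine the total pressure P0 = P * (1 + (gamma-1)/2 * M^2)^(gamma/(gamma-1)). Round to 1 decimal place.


Step 1: (gamma-1)/2 * M^2 = 0.2 * 1.2769 = 0.25538
Step 2: 1 + 0.25538 = 1.25538
Step 3: Exponent gamma/(gamma-1) = 3.5
Step 4: P0 = 29110 * 1.25538^3.5 = 64529.1 Pa

64529.1


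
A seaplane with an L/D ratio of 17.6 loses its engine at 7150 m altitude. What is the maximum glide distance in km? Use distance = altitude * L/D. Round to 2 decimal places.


Step 1: Glide distance = altitude * L/D = 7150 * 17.6 = 125840.0 m
Step 2: Convert to km: 125840.0 / 1000 = 125.84 km

125.84


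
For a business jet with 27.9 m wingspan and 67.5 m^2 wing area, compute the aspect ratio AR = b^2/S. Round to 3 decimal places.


Step 1: b^2 = 27.9^2 = 778.41
Step 2: AR = 778.41 / 67.5 = 11.532

11.532


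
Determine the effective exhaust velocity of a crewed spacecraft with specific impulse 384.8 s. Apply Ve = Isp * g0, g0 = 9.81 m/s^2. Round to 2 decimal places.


Step 1: Ve = Isp * g0 = 384.8 * 9.81
Step 2: Ve = 3774.89 m/s

3774.89


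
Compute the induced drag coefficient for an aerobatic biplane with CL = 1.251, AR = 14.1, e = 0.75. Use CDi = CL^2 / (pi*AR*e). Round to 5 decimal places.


Step 1: CL^2 = 1.251^2 = 1.565001
Step 2: pi * AR * e = 3.14159 * 14.1 * 0.75 = 33.222342
Step 3: CDi = 1.565001 / 33.222342 = 0.04711

0.04711


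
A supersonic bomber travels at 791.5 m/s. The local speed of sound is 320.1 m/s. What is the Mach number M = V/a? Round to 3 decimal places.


Step 1: M = V / a = 791.5 / 320.1
Step 2: M = 2.473

2.473


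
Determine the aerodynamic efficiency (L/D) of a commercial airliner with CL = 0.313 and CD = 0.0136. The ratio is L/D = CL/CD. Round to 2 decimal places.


Step 1: L/D = CL / CD = 0.313 / 0.0136
Step 2: L/D = 23.01

23.01


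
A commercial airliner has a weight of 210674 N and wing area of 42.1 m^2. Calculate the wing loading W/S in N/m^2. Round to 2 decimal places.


Step 1: Wing loading = W / S = 210674 / 42.1
Step 2: Wing loading = 5004.13 N/m^2

5004.13


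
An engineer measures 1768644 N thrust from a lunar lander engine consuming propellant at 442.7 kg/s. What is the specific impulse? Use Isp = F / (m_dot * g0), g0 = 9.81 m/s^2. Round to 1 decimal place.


Step 1: m_dot * g0 = 442.7 * 9.81 = 4342.89
Step 2: Isp = 1768644 / 4342.89 = 407.3 s

407.3


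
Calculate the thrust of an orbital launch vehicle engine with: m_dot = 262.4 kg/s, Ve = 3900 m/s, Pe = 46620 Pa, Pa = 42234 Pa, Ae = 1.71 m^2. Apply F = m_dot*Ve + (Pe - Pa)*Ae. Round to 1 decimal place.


Step 1: Momentum thrust = m_dot * Ve = 262.4 * 3900 = 1023360.0 N
Step 2: Pressure thrust = (Pe - Pa) * Ae = (46620 - 42234) * 1.71 = 7500.06 N
Step 3: Total thrust F = 1023360.0 + 7500.06 = 1030860.1 N

1030860.1


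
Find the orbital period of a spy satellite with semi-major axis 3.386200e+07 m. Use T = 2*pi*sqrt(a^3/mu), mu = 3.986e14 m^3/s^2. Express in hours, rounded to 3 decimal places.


Step 1: a^3 / mu = 3.882736e+22 / 3.986e14 = 9.740932e+07
Step 2: sqrt(9.740932e+07) = 9869.6161 s
Step 3: T = 2*pi * 9869.6161 = 62012.63 s
Step 4: T in hours = 62012.63 / 3600 = 17.226 hours

17.226


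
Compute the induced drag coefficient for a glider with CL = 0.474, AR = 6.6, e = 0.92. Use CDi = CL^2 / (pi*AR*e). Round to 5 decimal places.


Step 1: CL^2 = 0.474^2 = 0.224676
Step 2: pi * AR * e = 3.14159 * 6.6 * 0.92 = 19.075751
Step 3: CDi = 0.224676 / 19.075751 = 0.01178

0.01178


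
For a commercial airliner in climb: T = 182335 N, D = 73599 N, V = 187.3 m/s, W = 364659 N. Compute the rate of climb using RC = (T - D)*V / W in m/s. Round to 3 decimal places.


Step 1: Excess thrust = T - D = 182335 - 73599 = 108736 N
Step 2: Excess power = 108736 * 187.3 = 20366252.8 W
Step 3: RC = 20366252.8 / 364659 = 55.850 m/s

55.850


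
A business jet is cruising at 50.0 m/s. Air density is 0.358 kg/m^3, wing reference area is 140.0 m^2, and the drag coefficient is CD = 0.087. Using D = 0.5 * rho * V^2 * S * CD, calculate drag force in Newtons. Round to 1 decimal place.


Step 1: Dynamic pressure q = 0.5 * 0.358 * 50.0^2 = 447.5 Pa
Step 2: Drag D = q * S * CD = 447.5 * 140.0 * 0.087
Step 3: D = 5450.6 N

5450.6


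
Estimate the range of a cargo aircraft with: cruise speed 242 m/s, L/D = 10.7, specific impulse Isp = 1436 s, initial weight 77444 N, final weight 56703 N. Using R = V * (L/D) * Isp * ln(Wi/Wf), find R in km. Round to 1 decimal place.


Step 1: Coefficient = V * (L/D) * Isp = 242 * 10.7 * 1436 = 3718378.4 m
Step 2: Wi/Wf = 77444 / 56703 = 1.365783
Step 3: ln(1.365783) = 0.311728
Step 4: R = 3718378.4 * 0.311728 = 1159122.6 m = 1159.1 km

1159.1


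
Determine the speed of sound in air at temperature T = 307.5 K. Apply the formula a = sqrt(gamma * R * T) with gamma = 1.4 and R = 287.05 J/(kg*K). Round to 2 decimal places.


Step 1: gamma * R * T = 1.4 * 287.05 * 307.5 = 123575.025
Step 2: a = sqrt(123575.025) = 351.53 m/s

351.53


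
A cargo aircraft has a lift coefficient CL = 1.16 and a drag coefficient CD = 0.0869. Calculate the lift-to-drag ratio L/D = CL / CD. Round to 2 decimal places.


Step 1: L/D = CL / CD = 1.16 / 0.0869
Step 2: L/D = 13.35

13.35


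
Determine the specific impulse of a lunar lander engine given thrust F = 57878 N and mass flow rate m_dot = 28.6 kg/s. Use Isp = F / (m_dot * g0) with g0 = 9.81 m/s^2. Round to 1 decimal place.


Step 1: m_dot * g0 = 28.6 * 9.81 = 280.57
Step 2: Isp = 57878 / 280.57 = 206.3 s

206.3


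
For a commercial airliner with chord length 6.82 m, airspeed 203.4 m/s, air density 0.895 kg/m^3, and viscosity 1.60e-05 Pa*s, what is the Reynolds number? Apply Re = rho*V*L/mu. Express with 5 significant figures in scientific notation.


Step 1: Numerator = rho * V * L = 0.895 * 203.4 * 6.82 = 1241.53326
Step 2: Re = 1241.53326 / 1.60e-05
Step 3: Re = 7.7596e+07

7.7596e+07


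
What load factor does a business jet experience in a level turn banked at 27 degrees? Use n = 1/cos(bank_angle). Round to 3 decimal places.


Step 1: Convert 27 degrees to radians = 0.471239
Step 2: cos(27 deg) = 0.891007
Step 3: n = 1 / 0.891007 = 1.122

1.122


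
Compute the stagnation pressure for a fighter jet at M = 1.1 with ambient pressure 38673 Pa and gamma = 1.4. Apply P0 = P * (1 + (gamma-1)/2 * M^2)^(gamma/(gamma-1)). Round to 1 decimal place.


Step 1: (gamma-1)/2 * M^2 = 0.2 * 1.21 = 0.242
Step 2: 1 + 0.242 = 1.242
Step 3: Exponent gamma/(gamma-1) = 3.5
Step 4: P0 = 38673 * 1.242^3.5 = 82572.1 Pa

82572.1


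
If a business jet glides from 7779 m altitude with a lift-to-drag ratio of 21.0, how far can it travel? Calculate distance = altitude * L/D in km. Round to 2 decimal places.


Step 1: Glide distance = altitude * L/D = 7779 * 21.0 = 163359.0 m
Step 2: Convert to km: 163359.0 / 1000 = 163.36 km

163.36


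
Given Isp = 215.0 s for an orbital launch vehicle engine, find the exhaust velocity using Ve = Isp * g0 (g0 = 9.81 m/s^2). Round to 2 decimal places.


Step 1: Ve = Isp * g0 = 215.0 * 9.81
Step 2: Ve = 2109.15 m/s

2109.15


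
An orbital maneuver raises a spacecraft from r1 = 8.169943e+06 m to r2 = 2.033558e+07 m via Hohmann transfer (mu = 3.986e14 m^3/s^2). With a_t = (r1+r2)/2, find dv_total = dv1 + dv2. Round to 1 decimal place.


Step 1: Transfer semi-major axis a_t = (8.169943e+06 + 2.033558e+07) / 2 = 1.425276e+07 m
Step 2: v1 (circular at r1) = sqrt(mu/r1) = 6984.88 m/s
Step 3: v_t1 = sqrt(mu*(2/r1 - 1/a_t)) = 8343.3 m/s
Step 4: dv1 = |8343.3 - 6984.88| = 1358.42 m/s
Step 5: v2 (circular at r2) = 4427.31 m/s, v_t2 = 3351.97 m/s
Step 6: dv2 = |4427.31 - 3351.97| = 1075.34 m/s
Step 7: Total delta-v = 1358.42 + 1075.34 = 2433.8 m/s

2433.8


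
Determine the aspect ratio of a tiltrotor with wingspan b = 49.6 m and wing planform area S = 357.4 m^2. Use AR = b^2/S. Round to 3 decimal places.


Step 1: b^2 = 49.6^2 = 2460.16
Step 2: AR = 2460.16 / 357.4 = 6.883

6.883


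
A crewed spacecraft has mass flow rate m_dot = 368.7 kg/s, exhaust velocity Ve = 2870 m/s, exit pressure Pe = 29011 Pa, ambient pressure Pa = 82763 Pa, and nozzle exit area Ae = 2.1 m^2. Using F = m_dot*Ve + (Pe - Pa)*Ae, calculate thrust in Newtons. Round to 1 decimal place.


Step 1: Momentum thrust = m_dot * Ve = 368.7 * 2870 = 1058169.0 N
Step 2: Pressure thrust = (Pe - Pa) * Ae = (29011 - 82763) * 2.1 = -112879.2 N
Step 3: Total thrust F = 1058169.0 + -112879.2 = 945289.8 N

945289.8


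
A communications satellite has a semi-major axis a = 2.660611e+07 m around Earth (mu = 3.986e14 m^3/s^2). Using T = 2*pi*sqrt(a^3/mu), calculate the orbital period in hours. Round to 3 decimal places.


Step 1: a^3 / mu = 1.883407e+22 / 3.986e14 = 4.725055e+07
Step 2: sqrt(4.725055e+07) = 6873.9034 s
Step 3: T = 2*pi * 6873.9034 = 43190.01 s
Step 4: T in hours = 43190.01 / 3600 = 11.997 hours

11.997


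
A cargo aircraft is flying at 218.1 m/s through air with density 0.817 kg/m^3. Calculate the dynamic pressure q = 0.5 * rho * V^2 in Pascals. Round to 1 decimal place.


Step 1: V^2 = 218.1^2 = 47567.61
Step 2: q = 0.5 * 0.817 * 47567.61
Step 3: q = 19431.4 Pa

19431.4
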